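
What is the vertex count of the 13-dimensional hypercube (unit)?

Number of vertices = 2^13 = 8192.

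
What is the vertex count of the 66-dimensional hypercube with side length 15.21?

An n-cube has 2^n vertices; for n = 66 that is 2^66 = 73786976294838206464.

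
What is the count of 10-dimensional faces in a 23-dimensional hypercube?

f_10(23-cube) = (23 choose 10) · 2^13 = 9372188672.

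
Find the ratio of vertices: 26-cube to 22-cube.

The 26-cube has 2^26 = 67108864 vertices. The 22-cube has 2^22 = 4194304 vertices. Ratio: 67108864/4194304 = 16.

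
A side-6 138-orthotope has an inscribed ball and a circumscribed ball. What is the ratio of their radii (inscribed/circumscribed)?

r_in / r_out = (6/2) / (6√138/2) = 1/√138 ≈ 0.0851257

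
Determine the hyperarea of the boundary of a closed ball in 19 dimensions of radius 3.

|∂B_19(3)| = 4897760256·π^9/425425 ≈ 3.43181e+08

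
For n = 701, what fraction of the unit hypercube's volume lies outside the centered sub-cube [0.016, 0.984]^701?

1 - (1 - 2·0.016)^701 = 1 - 0.968^701 ≈ 1 - 1.255e-10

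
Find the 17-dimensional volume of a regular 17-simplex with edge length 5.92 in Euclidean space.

V_17 = √(18) · 5.92^17 / (17! · 2^(17/2)) ≈ 0.000443897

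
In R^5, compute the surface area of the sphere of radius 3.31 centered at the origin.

|∂B_5(3.31)| ≈ 3159.22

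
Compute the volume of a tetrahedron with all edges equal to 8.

Volume = (√2/12) · 8³ = 60.3398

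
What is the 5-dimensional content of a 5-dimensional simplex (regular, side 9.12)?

V = (9.12^5 / 5!) · √((5+1) / 2^5) ≈ 227.664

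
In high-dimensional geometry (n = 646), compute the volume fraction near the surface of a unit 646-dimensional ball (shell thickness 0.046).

1 - (1-0.046)^646 ≈ 1 - 6.141e-14 ≈ (100 - 6.14e-12)%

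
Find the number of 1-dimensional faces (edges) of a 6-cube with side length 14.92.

Number of 1-faces = C(6,1)·2^(6-1) = 6·32 = 192.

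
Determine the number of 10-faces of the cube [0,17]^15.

f_10(15-cube) = (15 choose 10) · 2^5 = 96096.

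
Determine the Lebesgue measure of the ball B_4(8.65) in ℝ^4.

V_4(8.65) = π^(4/2) · (8.65)^4 / Γ(4/2 + 1) ≈ 27627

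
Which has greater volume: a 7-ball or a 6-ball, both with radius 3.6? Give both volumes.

V_7(3.6) ≈ 37025.2. V_6(3.6) ≈ 11249. The 7-ball is larger.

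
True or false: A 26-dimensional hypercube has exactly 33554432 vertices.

False. The 26-cube has 2^26 = 67108864 vertices.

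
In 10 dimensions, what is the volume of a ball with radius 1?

V_10(1) = π^(10/2) · (1)^10 / Γ(10/2 + 1) = π^5/120 ≈ 2.55016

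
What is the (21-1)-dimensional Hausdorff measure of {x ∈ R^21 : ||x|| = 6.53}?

S = n·V_n(r)/r = 21·V_21(6.53)/6.53 (volume-to-surface relation), giving 5.82144e+15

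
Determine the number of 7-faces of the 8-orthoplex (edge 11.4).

f_7(8-orthoplex) = 2^8 · (8 choose 8) = 256.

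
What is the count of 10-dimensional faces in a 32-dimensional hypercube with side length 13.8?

An n-cube has C(n,k)·2^(n-k) k-faces. Here C(32,10)·2^22 = 64512240·4194304 = 270583946280960.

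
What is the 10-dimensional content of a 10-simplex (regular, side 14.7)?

For a regular n-simplex with edge a, V = (a^n / n!)·√((n+1)/2^n). With a=14.7, n=10: V ≈ 13457.3.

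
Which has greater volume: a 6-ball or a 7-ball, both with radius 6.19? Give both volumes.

V_6(6.19) ≈ 290698. V_7(6.19) ≈ 1.64519e+06. The 7-ball is larger.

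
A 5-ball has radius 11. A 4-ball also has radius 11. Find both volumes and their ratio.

V_5(11) ≈ 847738. V_4(11) ≈ 72250.4. Ratio V_5/V_4 ≈ 11.73.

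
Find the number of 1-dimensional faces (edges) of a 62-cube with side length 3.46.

The 62-cube has n·2^(n-1) = 62·2^61 = 62·2305843009213693952 = 142962266571249025024 edges.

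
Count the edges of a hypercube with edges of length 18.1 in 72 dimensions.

Each of the 2^72 = 4722366482869645213696 vertices has degree 72; total edges = 72·2^72/2 = 170005193383307227693056.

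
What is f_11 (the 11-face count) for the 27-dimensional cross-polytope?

Each 11-face is the convex hull of 12 vertices, one chosen as ±e_i from each of 12 distinct axes: 2^12·C(27,12) = 71204290560.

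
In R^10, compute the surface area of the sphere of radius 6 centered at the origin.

|∂B_10(6)| = 839808·π^5 ≈ 2.56998e+08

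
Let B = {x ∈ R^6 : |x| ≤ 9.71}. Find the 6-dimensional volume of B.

V_6(9.71) = π^(6/2) · (9.71)^6 / Γ(6/2 + 1) ≈ 4.33125e+06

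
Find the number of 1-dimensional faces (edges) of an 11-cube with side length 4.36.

An n-cube has n·2^(n-1) edges. With n = 11: 11·1024 = 11264.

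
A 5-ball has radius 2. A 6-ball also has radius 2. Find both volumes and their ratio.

V_5(2) ≈ 168.441. V_6(2) ≈ 330.734. Ratio V_5/V_6 ≈ 0.5093.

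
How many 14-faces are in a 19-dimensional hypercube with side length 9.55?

Choose 14 of 19 axes to span the face (C(19,14) = 11628 ways), then fix each of the remaining 5 coordinates at one of its two extreme values (2^5 = 32 ways): 11628·32 = 372096.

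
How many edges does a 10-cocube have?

Number of 1-faces = 2^(1+1) · C(10,1+1) = 4 · 45 = 180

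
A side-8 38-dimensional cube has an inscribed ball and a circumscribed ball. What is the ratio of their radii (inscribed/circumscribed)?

r_in = 8/2 (half the side); r_out = 8√38/2 (half the diagonal). Ratio = 1/√38 ≈ 0.162221.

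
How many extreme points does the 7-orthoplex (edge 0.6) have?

Number of vertices = 2n = 14.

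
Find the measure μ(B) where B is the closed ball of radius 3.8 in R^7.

V_7(3.8) = π^(7/2) · (3.8)^7 / Γ(7/2 + 1) ≈ 54058.7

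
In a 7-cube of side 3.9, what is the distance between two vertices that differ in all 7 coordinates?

The space diagonal of an n-cube of side s is s√n. Here 3.9·√7 ≈ 10.3184.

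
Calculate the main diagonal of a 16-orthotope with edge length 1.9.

d = √(1.9² + 1.9² + ... + 1.9²) [16 terms] = √(16·1.9²) = 1.9√16 = 7.6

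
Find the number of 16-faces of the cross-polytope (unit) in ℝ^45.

An n-cross-polytope has 2^(k+1)·C(n,k+1) k-faces. Here 2^17·C(45,17) = 131072·1103068603890 = 144581408049070080.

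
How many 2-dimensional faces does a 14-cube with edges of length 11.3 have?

Number of 2-faces = C(14,2) · 2^(14-2) = 91 · 4096 = 372736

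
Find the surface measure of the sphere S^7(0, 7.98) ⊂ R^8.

S = n·V_n(r)/r = 8·V_8(7.98)/7.98 (volume-to-surface relation), giving 6.69111e+07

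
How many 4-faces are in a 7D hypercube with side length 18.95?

Choose 4 of 7 axes to span the face (C(7,4) = 35 ways), then fix each of the remaining 3 coordinates at one of its two extreme values (2^3 = 8 ways): 35·8 = 280.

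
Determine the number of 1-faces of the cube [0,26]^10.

An n-cube has C(n,k)·2^(n-k) k-faces. Here C(10,1)·2^9 = 10·512 = 5120.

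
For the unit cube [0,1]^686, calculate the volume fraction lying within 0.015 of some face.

Shell fraction = 1 - (1-0.03)^686 ≈ 0.9999999992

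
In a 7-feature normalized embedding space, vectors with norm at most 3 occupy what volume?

The n-ball volume is π^(n/2)·r^n/Γ(n/2+1). With n=7, r=3: V = 11664·π^3/35 ≈ 10333.1.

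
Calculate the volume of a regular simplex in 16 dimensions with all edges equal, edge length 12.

V = (12^16 / 16!) · √((16+1) / 2^16) ≈ 142.32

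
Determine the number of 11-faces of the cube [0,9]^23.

Number of 11-faces = C(23,11) · 2^(23-11) = 1352078 · 4096 = 5538111488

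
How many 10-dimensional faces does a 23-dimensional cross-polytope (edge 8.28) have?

f_10(23-orthoplex) = 2^11 · (23 choose 11) = 2769055744.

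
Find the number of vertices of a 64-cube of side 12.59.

Number of vertices = 2^64 = 18446744073709551616.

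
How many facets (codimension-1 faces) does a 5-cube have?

Choose 4 of 5 axes to span the face (C(5,4) = 5 ways), then fix each of the remaining 1 coordinate at one of its two extreme values (2^1 = 2 ways): 5·2 = 10.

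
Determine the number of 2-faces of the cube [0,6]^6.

f_2(6-cube) = (6 choose 2) · 2^4 = 240.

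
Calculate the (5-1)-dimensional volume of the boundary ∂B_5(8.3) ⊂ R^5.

The surface area of an n-ball is 2π^(n/2) r^(n-1) / Γ(n/2). For n=5, r=8.3: 124905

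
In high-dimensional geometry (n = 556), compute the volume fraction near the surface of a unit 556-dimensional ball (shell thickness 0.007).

1 - (1-0.007)^556 ≈ 0.979873 ≈ 97.99%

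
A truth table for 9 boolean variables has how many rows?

Number of vertices = 2^9 = 512.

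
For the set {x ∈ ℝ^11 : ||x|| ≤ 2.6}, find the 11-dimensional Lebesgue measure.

Volume = π^{11/2}·(2.6)^11/Γ(13/2) ≈ 69153.1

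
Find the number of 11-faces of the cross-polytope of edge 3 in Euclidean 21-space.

f_11(21-orthoplex) = 2^12 · (21 choose 12) = 1203937280.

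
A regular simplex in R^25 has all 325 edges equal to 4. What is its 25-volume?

V_25 = √(26) · 4^25 / (25! · 2^(25/2)) ≈ 6.38948e-14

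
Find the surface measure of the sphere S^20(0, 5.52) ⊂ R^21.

|∂B_21(5.52)| ≈ 2.02092e+14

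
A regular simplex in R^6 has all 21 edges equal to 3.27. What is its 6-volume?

V = (3.27^6 / 6!) · √((6+1) / 2^6) ≈ 0.561582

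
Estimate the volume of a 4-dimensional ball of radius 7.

Volume = π^{4/2}·(7)^4/Γ(3) = 2401·π^2/2 ≈ 11848.5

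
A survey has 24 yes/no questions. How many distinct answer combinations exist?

Number of vertices = 2^24 = 16777216.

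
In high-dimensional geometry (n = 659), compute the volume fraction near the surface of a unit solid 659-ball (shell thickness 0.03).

1 - (1-0.03)^659 ≈ 0.9999999981 ≈ (100 - 1.92e-07)%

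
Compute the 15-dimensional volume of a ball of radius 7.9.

V_15(7.9) = π^(15/2) · (7.9)^15 / Γ(15/2 + 1) ≈ 1.11131e+13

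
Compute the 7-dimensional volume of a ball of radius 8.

V_7(8) = π^(7/2) · (8)^7 / Γ(7/2 + 1) = 33554432·π^3/105 ≈ 9.90855e+06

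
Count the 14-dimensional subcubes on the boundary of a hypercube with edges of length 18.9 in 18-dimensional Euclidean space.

An n-cube has C(n,k)·2^(n-k) k-faces. Here C(18,14)·2^4 = 3060·16 = 48960.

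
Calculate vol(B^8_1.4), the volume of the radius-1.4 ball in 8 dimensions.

Volume = π^{8/2}·(1.4)^8/Γ(5) ≈ 59.898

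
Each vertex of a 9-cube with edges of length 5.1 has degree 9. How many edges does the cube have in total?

Number of 1-faces = C(9,1)·2^(9-1) = 9·256 = 2304.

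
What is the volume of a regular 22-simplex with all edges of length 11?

Volume = 11^22 · √(23/2^22) / 22! ≈ 0.169592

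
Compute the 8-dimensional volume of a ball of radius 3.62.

V_8(3.62) = π^(8/2) · (3.62)^8 / Γ(8/2 + 1) ≈ 119690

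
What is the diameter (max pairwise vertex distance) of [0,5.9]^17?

Diagonal = √17 · 5.9 ≈ 24.3263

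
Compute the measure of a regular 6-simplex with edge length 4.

V_6 = √(7) · 4^6 / (6! · 2^(6/2)) ≈ 1.88142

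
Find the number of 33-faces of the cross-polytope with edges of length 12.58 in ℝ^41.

f_33(41-orthoplex) = 2^34 · (41 choose 34) = 386236788202536960.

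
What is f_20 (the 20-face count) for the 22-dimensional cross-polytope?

f_20(22-orthoplex) = 2^21 · (22 choose 21) = 46137344.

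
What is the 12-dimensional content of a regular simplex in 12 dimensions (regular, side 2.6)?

Volume = 2.6^12 · √(13/2^12) / 12! ≈ 1.12237e-05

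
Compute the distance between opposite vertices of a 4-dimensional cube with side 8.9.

||(8.9,8.9,...,8.9)|| = √(4)·8.9 = 17.8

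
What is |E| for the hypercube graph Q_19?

The 19-cube has n·2^(n-1) = 19·2^18 = 19·262144 = 4980736 edges.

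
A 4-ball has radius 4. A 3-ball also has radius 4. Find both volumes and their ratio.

V_4(4) ≈ 1263.31. V_3(4) ≈ 268.083. Ratio V_4/V_3 ≈ 4.712.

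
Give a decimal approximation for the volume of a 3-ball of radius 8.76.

The n-ball volume is π^(n/2)·r^n/Γ(n/2+1). With n=3, r=8.76: V ≈ 2815.79.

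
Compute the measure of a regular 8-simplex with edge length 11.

V = (11^8 / 8!) · √((8+1) / 2^8) ≈ 996.833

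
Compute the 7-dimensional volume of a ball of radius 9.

Volume = π^{7/2}·(9)^7/Γ(9/2) = 25509168·π^3/35 ≈ 2.25984e+07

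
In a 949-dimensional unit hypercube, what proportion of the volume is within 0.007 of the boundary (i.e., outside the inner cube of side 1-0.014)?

1 - (1 - 2·0.007)^949 = 1 - 0.986^949 ≈ 0.9999984541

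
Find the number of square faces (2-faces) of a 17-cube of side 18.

Choose 2 of 17 axes to span the face (C(17,2) = 136 ways), then fix each of the remaining 15 coordinates at one of its two extreme values (2^15 = 32768 ways): 136·32768 = 4456448.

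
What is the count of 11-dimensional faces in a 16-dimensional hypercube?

Number of 11-faces = C(16,11) · 2^(16-11) = 4368 · 32 = 139776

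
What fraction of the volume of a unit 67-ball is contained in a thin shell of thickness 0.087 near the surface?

1 - (1-0.087)^67 ≈ 0.997753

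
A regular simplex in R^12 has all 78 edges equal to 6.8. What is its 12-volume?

V_12 = √(13) · 6.8^12 / (12! · 2^(12/2)) ≈ 1.14964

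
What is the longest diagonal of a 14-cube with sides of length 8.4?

d = √(8.4² + 8.4² + ... + 8.4²) [14 terms] = √(14·8.4²) = 8.4√14 ≈ 31.4299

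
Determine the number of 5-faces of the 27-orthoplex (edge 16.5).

An n-cross-polytope has 2^(k+1)·C(n,k+1) k-faces. Here 2^6·C(27,6) = 64·296010 = 18944640.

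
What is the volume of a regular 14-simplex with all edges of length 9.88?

Volume = 9.88^14 · √(15/2^14) / 14! ≈ 29.3106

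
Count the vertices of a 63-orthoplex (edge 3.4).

Number of vertices = 2n = 126.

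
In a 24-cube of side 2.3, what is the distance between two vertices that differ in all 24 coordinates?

Diagonal = √24 · 2.3 ≈ 11.2677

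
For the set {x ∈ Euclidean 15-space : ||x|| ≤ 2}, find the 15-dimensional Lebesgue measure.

Volume = π^{15/2}·(2)^15/Γ(17/2) = 8388608·π^7/2027025 ≈ 12499.1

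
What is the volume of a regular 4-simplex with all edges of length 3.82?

V = (3.82^4 / 4!) · √((4+1) / 2^4) ≈ 4.95983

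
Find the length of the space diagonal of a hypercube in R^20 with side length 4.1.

d = √(4.1² + 4.1² + ... + 4.1²) [20 terms] = √(20·4.1²) = 4.1√20 ≈ 18.3358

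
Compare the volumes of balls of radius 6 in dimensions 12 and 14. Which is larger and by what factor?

V_12(6) ≈ 2.90658e+09, V_14(6) ≈ 4.69609e+10. The 14-ball is larger by a factor of 16.16.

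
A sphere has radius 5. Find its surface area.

The surface area of an n-ball is 2π^(n/2) r^(n-1) / Γ(n/2). For n=3, r=5: 4πr² = 4π·(5)² ≈ 314.159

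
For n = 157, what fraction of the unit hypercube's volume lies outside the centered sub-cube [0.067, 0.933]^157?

Shell fraction = 1 - (1-0.134)^157 ≈ 1 - 1.55e-10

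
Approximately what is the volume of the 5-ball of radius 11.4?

Volume = π^{5/2}·(11.4)^5/Γ(7/2) ≈ 1.0135e+06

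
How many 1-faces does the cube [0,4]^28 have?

Number of 1-faces = C(28,1)·2^(28-1) = 28·134217728 = 3758096384.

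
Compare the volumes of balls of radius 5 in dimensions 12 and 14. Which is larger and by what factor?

V_12(5) ≈ 3.25992e+08, V_14(5) ≈ 3.65762e+09. The 14-ball is larger by a factor of 11.22.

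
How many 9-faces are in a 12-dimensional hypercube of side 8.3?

An n-cube has C(n,k)·2^(n-k) k-faces. Here C(12,9)·2^3 = 220·8 = 1760.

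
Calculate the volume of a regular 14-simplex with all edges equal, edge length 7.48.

Volume = 7.48^14 · √(15/2^14) / 14! ≈ 0.59573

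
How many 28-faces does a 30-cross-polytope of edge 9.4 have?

Each 28-face is the convex hull of 29 vertices, one chosen as ±e_i from each of 29 distinct axes: 2^29·C(30,29) = 16106127360.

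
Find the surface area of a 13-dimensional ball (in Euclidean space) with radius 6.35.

|∂B_13(6.35)| ≈ 5.08826e+10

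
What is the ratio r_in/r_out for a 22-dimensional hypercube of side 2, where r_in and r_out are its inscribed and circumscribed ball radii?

r_in = 2/2 (half the side); r_out = 2√22/2 (half the diagonal). Ratio = 1/√22 ≈ 0.213201.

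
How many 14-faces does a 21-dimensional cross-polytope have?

An n-cross-polytope has 2^(k+1)·C(n,k+1) k-faces. Here 2^15·C(21,15) = 32768·54264 = 1778122752.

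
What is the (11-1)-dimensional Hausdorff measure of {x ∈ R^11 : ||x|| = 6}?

|∂B_11(6)| = 143327232·π^5/35 ≈ 1.25317e+09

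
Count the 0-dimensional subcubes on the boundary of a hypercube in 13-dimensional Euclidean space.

Number of 0-faces = C(13,0) · 2^(13-0) = 1 · 8192 = 8192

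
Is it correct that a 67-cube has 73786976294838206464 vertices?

False. The 67-cube has 2^67 = 147573952589676412928 vertices.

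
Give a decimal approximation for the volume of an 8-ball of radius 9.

V = 14348907·π^4/8 ≈ 1.74714e+08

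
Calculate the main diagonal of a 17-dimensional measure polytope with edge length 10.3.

Diagonal = √17 · 10.3 ≈ 42.468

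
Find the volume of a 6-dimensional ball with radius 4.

Volume = π^{6/2}·(4)^6/Γ(4) = 2048·π^3/3 ≈ 21167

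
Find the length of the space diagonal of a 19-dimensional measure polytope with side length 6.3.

||(6.3,6.3,...,6.3)|| = √(19)·6.3 ≈ 27.4611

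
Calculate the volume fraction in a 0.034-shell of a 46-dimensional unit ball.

1 - (1-0.034)^46 ≈ 0.79632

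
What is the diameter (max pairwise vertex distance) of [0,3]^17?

Diagonal = √17 · 3 ≈ 12.3693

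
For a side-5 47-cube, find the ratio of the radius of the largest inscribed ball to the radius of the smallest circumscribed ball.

Ratio = (s/2)/(s√47/2) = 47^(-1/2) ≈ 0.145865.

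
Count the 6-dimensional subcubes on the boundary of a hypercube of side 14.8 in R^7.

Number of 6-faces = C(7,6) · 2^(7-6) = 7 · 2 = 14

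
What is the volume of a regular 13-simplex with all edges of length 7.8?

Volume = 7.8^13 · √(14/2^13) / 13! ≈ 2.62614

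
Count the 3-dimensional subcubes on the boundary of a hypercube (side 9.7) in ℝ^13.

Choose 3 of 13 axes to span the face (C(13,3) = 286 ways), then fix each of the remaining 10 coordinates at one of its two extreme values (2^10 = 1024 ways): 286·1024 = 292864.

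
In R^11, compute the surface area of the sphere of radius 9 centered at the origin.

S = n·V_n(r)/r = 11·V_11(9)/9 (volume-to-surface relation), giving 8264970432·π^5/35 ≈ 7.22641e+10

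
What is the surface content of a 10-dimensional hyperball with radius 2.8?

|∂B_10(2.8)| ≈ 269768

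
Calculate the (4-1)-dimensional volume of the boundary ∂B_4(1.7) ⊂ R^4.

|∂B_4(1.7)| ≈ 96.9787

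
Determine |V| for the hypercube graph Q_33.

Number of vertices = 2^33 = 8589934592.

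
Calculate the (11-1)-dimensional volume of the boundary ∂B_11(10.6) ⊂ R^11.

|∂B_11(10.6)| ≈ 3.71156e+11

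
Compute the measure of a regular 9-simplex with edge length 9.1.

Volume = 9.1^9 · √(10/2^9) / 9! ≈ 164.807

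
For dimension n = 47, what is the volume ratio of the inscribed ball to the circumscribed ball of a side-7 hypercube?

V_in/V_out = n^(-n/2) = 47^(-47/2) ≈ 5.07809e-40.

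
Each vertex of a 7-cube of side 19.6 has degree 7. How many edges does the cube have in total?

An n-cube has n·2^(n-1) edges. With n = 7: 7·64 = 448.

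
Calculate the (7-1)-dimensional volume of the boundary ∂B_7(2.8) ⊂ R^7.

|∂B_7(2.8)| ≈ 15937.7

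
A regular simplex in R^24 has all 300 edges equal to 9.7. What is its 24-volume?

Volume = 9.7^24 · √(25/2^24) / 24! ≈ 0.000947166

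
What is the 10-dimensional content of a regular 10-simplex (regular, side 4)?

Volume = 4^10 · √(11/2^10) / 10! ≈ 0.0299491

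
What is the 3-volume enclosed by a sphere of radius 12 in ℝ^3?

V_3(12) = π^(3/2) · (12)^3 / Γ(3/2 + 1) = 2304·π ≈ 7238.23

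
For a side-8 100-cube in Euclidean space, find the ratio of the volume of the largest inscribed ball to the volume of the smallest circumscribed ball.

V_in/V_out = n^(-n/2) = 100^(-100/2) ≈ 1e-100.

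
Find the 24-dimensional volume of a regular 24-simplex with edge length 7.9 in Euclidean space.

V = (7.9^24 / 24!) · √((24+1) / 2^24) ≈ 6.86997e-06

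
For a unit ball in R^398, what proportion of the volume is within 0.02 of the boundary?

V(inner)/V(outer) = ((1-0.02)/1)^398 ≈ 0.0003221, so the shell fraction is 0.999678.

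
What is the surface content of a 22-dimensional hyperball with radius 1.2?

|∂B_22(1.2)| ≈ 7.45971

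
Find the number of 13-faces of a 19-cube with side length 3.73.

Choose 13 of 19 axes to span the face (C(19,13) = 27132 ways), then fix each of the remaining 6 coordinates at one of its two extreme values (2^6 = 64 ways): 27132·64 = 1736448.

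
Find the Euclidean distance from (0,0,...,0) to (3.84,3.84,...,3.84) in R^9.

d = √(3.84² + 3.84² + ... + 3.84²) [9 terms] = √(9·3.84²) = 3.84√9 = 11.52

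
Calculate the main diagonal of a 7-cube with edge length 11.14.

d = √(11.14² + 11.14² + ... + 11.14²) [7 terms] = √(7·11.14²) = 11.14√7 ≈ 29.4737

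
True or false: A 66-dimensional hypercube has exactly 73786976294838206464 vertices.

True. The 66-cube has 2^66 = 73786976294838206464 vertices.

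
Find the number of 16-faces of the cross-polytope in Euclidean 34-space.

Number of 16-faces = 2^(16+1) · C(34,16+1) = 131072 · 2333606220 = 305870434467840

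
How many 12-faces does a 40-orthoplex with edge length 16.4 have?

f_12(40-orthoplex) = 2^13 · (40 choose 13) = 98576161832960.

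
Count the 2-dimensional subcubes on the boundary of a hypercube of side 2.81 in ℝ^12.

Number of 2-faces = C(12,2) · 2^(12-2) = 66 · 1024 = 67584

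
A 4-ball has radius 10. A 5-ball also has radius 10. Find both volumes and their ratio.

V_4(10) ≈ 49348. V_5(10) ≈ 526379. Ratio V_4/V_5 ≈ 0.09375.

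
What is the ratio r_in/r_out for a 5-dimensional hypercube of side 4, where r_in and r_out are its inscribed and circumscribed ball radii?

r_in / r_out = (4/2) / (4√5/2) = 1/√5 ≈ 0.447214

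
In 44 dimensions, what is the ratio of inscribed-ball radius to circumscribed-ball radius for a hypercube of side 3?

r_in = 3/2 (half the side); r_out = 3√44/2 (half the diagonal). Ratio = 1/√44 ≈ 0.150756.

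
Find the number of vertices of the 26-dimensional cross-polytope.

The 26-dimensional cross-polytope has 2n = 2·26 = 52 vertices.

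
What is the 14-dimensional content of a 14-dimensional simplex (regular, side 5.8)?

Volume = 5.8^14 · √(15/2^14) / 14! ≈ 0.0169207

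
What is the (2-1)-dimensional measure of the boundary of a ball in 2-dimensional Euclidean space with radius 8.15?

The surface area of an n-ball is 2π^(n/2) r^(n-1) / Γ(n/2). For n=2, r=8.15: 2πr = 2π·8.15 ≈ 51.208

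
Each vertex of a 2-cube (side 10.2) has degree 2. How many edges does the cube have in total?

The 2-cube has n·2^(n-1) = 2·2^1 = 2·2 = 4 edges.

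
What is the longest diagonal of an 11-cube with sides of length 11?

||(11,11,...,11)|| = √(11)·11 ≈ 36.4829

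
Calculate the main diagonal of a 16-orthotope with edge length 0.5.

Diagonal = √16 · 0.5 = 2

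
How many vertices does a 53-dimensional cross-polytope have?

An n-cross-polytope has 2n vertices; here n = 53, giving 106.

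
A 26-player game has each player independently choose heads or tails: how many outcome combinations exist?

Number of vertices = 2^26 = 67108864.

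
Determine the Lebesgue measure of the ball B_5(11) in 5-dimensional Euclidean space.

The n-ball volume is π^(n/2)·r^n/Γ(n/2+1). With n=5, r=11: V = 1288408·π^2/15 ≈ 847738.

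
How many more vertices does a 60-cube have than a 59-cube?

The 60-cube has 2^60 = 1152921504606846976 vertices. The 59-cube has 2^59 = 576460752303423488 vertices. Difference: 1152921504606846976 - 576460752303423488 = 576460752303423488.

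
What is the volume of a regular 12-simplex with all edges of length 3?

V_12 = √(13) · 3^12 / (12! · 2^(12/2)) ≈ 6.25043e-05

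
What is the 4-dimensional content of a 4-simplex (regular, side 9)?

For a regular n-simplex with edge a, V = (a^n / n!)·√((n+1)/2^n). With a=9, n=4: V ≈ 152.821.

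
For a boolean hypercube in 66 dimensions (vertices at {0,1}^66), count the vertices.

Each vertex is a binary string of length 66, so there are 2^66 = 73786976294838206464.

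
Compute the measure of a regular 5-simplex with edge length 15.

Volume = 15^5 · √(6/2^5) / 5! ≈ 2740.16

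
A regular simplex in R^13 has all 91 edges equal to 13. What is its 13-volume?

Volume = 13^13 · √(14/2^13) / 13! ≈ 2010.72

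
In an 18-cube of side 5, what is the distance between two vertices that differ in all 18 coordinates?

d = √(5² + 5² + ... + 5²) [18 terms] = √(18·5²) = 5√18 ≈ 21.2132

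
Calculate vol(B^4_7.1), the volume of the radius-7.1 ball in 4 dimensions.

Volume = π^{4/2}·(7.1)^4/Γ(3) ≈ 12540.2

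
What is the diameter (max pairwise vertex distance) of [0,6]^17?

The space diagonal of an n-cube of side s is s√n. Here 6·√17 ≈ 24.7386.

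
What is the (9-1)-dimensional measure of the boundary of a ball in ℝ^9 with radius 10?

|∂B_9(10)| = 640000000·π^4/21 ≈ 2.96866e+09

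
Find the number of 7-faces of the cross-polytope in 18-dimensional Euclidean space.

An n-cross-polytope has 2^(k+1)·C(n,k+1) k-faces. Here 2^8·C(18,8) = 256·43758 = 11202048.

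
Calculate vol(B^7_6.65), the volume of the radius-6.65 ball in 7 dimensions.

The n-ball volume is π^(n/2)·r^n/Γ(n/2+1). With n=7, r=6.65: V ≈ 2.71726e+06.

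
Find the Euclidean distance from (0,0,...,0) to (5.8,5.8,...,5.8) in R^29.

The space diagonal of an n-cube of side s is s√n. Here 5.8·√29 ≈ 31.234.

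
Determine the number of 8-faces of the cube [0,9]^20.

An n-cube has C(n,k)·2^(n-k) k-faces. Here C(20,8)·2^12 = 125970·4096 = 515973120.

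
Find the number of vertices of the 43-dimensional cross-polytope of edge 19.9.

An n-cross-polytope has 2n vertices; here n = 43, giving 86.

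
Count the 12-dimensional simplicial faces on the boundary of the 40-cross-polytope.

Each 12-face is the convex hull of 13 vertices, one chosen as ±e_i from each of 13 distinct axes: 2^13·C(40,13) = 98576161832960.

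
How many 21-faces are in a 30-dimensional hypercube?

Number of 21-faces = C(30,21) · 2^(30-21) = 14307150 · 512 = 7325260800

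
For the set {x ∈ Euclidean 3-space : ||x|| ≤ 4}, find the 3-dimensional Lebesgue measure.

Volume = π^{3/2}·(4)^3/Γ(5/2) = 256·π/3 ≈ 268.083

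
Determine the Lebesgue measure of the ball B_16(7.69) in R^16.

V_16(7.69) = π^(16/2) · (7.69)^16 / Γ(16/2 + 1) ≈ 3.51965e+13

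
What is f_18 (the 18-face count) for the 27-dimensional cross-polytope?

Number of 18-faces = 2^(18+1) · C(27,18+1) = 524288 · 2220075 = 1163958681600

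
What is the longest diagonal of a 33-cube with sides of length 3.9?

d = √(3.9² + 3.9² + ... + 3.9²) [33 terms] = √(33·3.9²) = 3.9√33 ≈ 22.4038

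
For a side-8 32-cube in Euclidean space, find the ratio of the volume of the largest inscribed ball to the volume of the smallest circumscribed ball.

V_in/V_out = n^(-n/2) = 32^(-32/2) ≈ 8.27181e-25.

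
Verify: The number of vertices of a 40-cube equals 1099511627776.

True. The 40-cube has 2^40 = 1099511627776 vertices.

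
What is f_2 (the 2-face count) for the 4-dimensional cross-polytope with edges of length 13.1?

An n-cross-polytope has 2^(k+1)·C(n,k+1) k-faces. Here 2^3·C(4,3) = 8·4 = 32.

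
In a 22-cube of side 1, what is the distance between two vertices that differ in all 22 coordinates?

Diagonal = √22 · 1 ≈ 4.69042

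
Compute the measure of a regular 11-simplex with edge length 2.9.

V_11 = √(12) · 2.9^11 / (11! · 2^(11/2)) ≈ 0.000233963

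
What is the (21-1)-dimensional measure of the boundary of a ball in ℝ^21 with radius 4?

|∂B_21(4)| = 2251799813685248·π^10/654729075 ≈ 3.22082e+11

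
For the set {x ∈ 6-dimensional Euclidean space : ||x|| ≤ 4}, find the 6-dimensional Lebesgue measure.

Volume = π^{6/2}·(4)^6/Γ(4) = 2048·π^3/3 ≈ 21167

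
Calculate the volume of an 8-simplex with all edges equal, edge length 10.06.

V = (10.06^8 / 8!) · √((8+1) / 2^8) ≈ 487.826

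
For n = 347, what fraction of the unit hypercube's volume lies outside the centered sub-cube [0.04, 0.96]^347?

The inner cube has side 1-2·0.04 = 0.92 and volume (0.92)^347 ≈ 2.719e-13, so the shell holds 1 - 2.719e-13 of the volume.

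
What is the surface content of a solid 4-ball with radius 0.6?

|∂B_4(0.6)| ≈ 4.26367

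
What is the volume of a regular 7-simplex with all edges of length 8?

V = (8^7 / 7!) · √((7+1) / 2^7) ≈ 104.025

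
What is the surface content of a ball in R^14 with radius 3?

S_14(3) = 2·π^(14/2)·(3)^13 / Γ(14/2) = 177147·π^7/40 ≈ 1.33759e+07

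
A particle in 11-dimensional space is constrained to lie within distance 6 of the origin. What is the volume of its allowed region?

Volume = π^{11/2}·(6)^11/Γ(13/2) = 859963392·π^5/385 ≈ 6.83547e+08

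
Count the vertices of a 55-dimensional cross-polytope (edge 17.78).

The vertices are ±e_1, ..., ±e_55, so there are 2·55 = 110.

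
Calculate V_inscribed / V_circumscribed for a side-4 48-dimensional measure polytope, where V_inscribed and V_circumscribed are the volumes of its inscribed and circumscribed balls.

The radii are 4/2 and 4√48/2, so the volume ratio is (1/√48)^48 = 48^{-48/2} ≈ 4.469e-41.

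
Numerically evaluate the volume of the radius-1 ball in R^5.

The n-ball volume is π^(n/2)·r^n/Γ(n/2+1). With n=5, r=1: V = 8·π^2/15 ≈ 5.26379.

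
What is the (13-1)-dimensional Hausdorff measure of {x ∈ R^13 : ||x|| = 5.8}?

S = n·V_n(r)/r = 13·V_13(5.8)/5.8 (volume-to-surface relation), giving 1.71562e+10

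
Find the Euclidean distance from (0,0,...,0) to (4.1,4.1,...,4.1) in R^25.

||(4.1,4.1,...,4.1)|| = √(25)·4.1 = 20.5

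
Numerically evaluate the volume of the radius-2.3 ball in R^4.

Volume = π^{4/2}·(2.3)^4/Γ(3) ≈ 138.096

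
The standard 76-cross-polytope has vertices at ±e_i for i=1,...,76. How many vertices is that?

An n-cross-polytope has 2n vertices; here n = 76, giving 152.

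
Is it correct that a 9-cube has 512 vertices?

True. The 9-cube has 2^9 = 512 vertices.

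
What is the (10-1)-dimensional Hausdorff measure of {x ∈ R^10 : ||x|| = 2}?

The surface area of an n-ball is 2π^(n/2) r^(n-1) / Γ(n/2). For n=10, r=2: 128·π^5/3 ≈ 13056.8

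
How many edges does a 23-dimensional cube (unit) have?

The 23-cube has n·2^(n-1) = 23·2^22 = 23·4194304 = 96468992 edges.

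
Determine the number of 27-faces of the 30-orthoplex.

An n-cross-polytope has 2^(k+1)·C(n,k+1) k-faces. Here 2^28·C(30,28) = 268435456·435 = 116769423360.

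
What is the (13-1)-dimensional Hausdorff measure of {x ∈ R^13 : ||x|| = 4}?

S = n·V_n(r)/r = 13·V_13(4)/4 (volume-to-surface relation), giving 2147483648·π^6/10395 ≈ 1.98612e+08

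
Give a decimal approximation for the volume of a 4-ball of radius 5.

Volume = π^{4/2}·(5)^4/Γ(3) = 625·π^2/2 ≈ 3084.25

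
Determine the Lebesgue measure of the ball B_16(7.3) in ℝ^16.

Volume = π^{16/2}·(7.3)^16/Γ(9) ≈ 1.53054e+13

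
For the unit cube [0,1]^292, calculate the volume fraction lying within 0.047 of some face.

1 - (1 - 2·0.047)^292 = 1 - 0.906^292 ≈ 1 - 3.03e-13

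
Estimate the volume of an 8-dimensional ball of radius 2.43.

The n-ball volume is π^(n/2)·r^n/Γ(n/2+1). With n=8, r=2.43: V ≈ 4934.45.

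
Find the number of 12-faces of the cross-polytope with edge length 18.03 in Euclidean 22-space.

f_12(22-orthoplex) = 2^13 · (22 choose 13) = 4074864640.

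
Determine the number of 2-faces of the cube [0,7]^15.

Number of 2-faces = C(15,2) · 2^(15-2) = 105 · 8192 = 860160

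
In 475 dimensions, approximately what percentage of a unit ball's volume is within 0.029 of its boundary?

1 - (1-0.029)^475 ≈ 0.9999991506 ≈ 99.999915%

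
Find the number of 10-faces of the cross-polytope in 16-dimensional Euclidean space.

Number of 10-faces = 2^(10+1) · C(16,10+1) = 2048 · 4368 = 8945664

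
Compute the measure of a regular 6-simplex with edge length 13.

Volume = 13^6 · √(7/2^6) / 6! ≈ 2217.11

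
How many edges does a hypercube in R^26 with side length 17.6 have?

The 26-cube has n·2^(n-1) = 26·2^25 = 26·33554432 = 872415232 edges.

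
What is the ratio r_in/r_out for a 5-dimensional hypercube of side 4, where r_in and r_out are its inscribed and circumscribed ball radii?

r_in / r_out = (4/2) / (4√5/2) = 1/√5 ≈ 0.447214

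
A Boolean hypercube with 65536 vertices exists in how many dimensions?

Since 2^n = 65536, we have n = 16.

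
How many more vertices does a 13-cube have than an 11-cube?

The 13-cube has 2^13 = 8192 vertices. The 11-cube has 2^11 = 2048 vertices. Difference: 8192 - 2048 = 6144.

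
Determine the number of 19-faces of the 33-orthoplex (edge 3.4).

Number of 19-faces = 2^(19+1) · C(33,19+1) = 1048576 · 573166440 = 601008572989440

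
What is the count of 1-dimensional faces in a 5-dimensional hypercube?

f_1(5-cube) = (5 choose 1) · 2^4 = 80.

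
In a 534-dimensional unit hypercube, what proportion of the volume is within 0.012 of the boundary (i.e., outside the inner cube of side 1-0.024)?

1 - (1 - 2·0.012)^534 = 1 - 0.976^534 ≈ 0.9999976762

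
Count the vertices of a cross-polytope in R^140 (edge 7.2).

Number of vertices = 2n = 280.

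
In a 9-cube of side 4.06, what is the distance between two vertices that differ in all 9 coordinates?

||(4.06,4.06,...,4.06)|| = √(9)·4.06 = 12.18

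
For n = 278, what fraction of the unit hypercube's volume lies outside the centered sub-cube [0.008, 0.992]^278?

1 - (1 - 2·0.008)^278 = 1 - 0.984^278 ≈ 0.988711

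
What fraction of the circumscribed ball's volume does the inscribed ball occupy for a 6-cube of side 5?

V_in/V_out = n^(-n/2) = 6^(-6/2) ≈ 0.00462963.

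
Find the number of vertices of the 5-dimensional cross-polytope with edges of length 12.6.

The 5-dimensional cross-polytope has 2n = 2·5 = 10 vertices.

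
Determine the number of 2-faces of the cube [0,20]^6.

f_2(6-cube) = (6 choose 2) · 2^4 = 240.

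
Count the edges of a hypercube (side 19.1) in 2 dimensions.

The 2-cube has n·2^(n-1) = 2·2^1 = 2·2 = 4 edges.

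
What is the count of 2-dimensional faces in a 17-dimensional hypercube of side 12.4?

Choose 2 of 17 axes to span the face (C(17,2) = 136 ways), then fix each of the remaining 15 coordinates at one of its two extreme values (2^15 = 32768 ways): 136·32768 = 4456448.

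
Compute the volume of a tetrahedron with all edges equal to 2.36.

Volume = (√2/12) · 2.36³ = 1.54907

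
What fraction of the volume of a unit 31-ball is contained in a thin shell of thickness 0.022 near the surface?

V(inner)/V(outer) = ((1-0.022)/1)^31 ≈ 0.5018, so the shell fraction is 0.49823.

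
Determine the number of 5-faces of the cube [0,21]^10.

Number of 5-faces = C(10,5) · 2^(10-5) = 252 · 32 = 8064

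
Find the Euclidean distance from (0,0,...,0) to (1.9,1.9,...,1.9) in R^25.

The space diagonal of an n-cube of side s is s√n. Here 1.9·√25 = 9.5.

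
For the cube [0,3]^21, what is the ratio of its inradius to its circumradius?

For an n-cube of any side s, the inradius is s/2 and the circumradius is s√n/2, so the ratio is 1/√21 ≈ 0.218218.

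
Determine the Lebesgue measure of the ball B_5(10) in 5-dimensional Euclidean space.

V_5(10) = π^(5/2) · (10)^5 / Γ(5/2 + 1) = 160000·π^2/3 ≈ 526379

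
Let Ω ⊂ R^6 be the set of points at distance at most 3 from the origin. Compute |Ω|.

Volume = π^{6/2}·(3)^6/Γ(4) = 243·π^3/2 ≈ 3767.26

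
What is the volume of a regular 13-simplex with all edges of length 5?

For a regular n-simplex with edge a, V = (a^n / n!)·√((n+1)/2^n). With a=5, n=13: V ≈ 0.00810399.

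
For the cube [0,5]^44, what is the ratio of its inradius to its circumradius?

r_in / r_out = (5/2) / (5√44/2) = 1/√44 ≈ 0.150756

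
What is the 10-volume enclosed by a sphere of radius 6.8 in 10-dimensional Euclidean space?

Volume = π^{10/2}·(6.8)^10/Γ(6) ≈ 5.39085e+08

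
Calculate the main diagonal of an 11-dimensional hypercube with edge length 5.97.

Diagonal = √11 · 5.97 ≈ 19.8002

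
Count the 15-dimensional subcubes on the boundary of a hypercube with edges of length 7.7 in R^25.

f_15(25-cube) = (25 choose 15) · 2^10 = 3347210240.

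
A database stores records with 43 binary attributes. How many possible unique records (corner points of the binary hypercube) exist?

An n-cube has 2^n vertices; for n = 43 that is 2^43 = 8796093022208.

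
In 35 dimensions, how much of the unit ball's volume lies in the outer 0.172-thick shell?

1 - (1-0.172)^35 ≈ 0.998648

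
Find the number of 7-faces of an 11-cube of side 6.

Number of 7-faces = C(11,7) · 2^(11-7) = 330 · 16 = 5280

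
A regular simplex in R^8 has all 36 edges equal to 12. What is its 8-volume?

For a regular n-simplex with edge a, V = (a^n / n!)·√((n+1)/2^n). With a=12, n=8: V ≈ 1999.54.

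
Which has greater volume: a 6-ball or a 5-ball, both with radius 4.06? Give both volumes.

V_6(4.06) ≈ 23144.9. V_5(4.06) ≈ 5806.69. The 6-ball is larger.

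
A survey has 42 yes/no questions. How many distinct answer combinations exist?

The 42-cube has 2^42 = 4398046511104 vertices.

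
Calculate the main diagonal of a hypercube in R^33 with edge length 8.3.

d = √(8.3² + 8.3² + ... + 8.3²) [33 terms] = √(33·8.3²) = 8.3√33 ≈ 47.6799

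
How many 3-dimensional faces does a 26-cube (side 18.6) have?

f_3(26-cube) = (26 choose 3) · 2^23 = 21810380800.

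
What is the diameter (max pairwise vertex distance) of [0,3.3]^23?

d = √(3.3² + 3.3² + ... + 3.3²) [23 terms] = √(23·3.3²) = 3.3√23 ≈ 15.8262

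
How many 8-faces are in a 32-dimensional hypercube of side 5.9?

Choose 8 of 32 axes to span the face (C(32,8) = 10518300 ways), then fix each of the remaining 24 coordinates at one of its two extreme values (2^24 = 16777216 ways): 10518300·16777216 = 176467791052800.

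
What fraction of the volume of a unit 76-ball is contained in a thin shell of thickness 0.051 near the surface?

V(inner)/V(outer) = ((1-0.051)/1)^76 ≈ 0.01872, so the shell fraction is 0.981283.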